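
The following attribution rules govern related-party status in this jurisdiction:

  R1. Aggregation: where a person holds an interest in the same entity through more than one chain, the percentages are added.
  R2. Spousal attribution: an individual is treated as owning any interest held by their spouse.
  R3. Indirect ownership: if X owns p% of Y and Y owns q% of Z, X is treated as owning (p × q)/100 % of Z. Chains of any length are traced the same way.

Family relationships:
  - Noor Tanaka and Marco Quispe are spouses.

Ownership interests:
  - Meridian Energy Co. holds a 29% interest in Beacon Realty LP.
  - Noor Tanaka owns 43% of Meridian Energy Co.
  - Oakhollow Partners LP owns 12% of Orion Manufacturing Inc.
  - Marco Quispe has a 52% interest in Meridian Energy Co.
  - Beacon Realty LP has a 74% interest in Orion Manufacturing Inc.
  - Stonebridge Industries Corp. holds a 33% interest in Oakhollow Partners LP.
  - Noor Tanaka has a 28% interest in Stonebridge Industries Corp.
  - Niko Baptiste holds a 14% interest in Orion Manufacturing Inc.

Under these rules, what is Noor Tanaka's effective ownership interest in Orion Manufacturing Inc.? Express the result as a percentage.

21.4958%

By spousal attribution (R2), Noor Tanaka is treated as also owning Marco Quispe's interest in Meridian Energy Co, giving 43% + 52% = 95%.
Chain via Stonebridge Industries Corp. → Oakhollow Partners LP (R3): 28% × 33% × 12% = 1.1088% of Orion Manufacturing Inc.
Chain via Meridian Energy Co. → Beacon Realty LP (R3): 95% × 29% × 74% = 20.387% of Orion Manufacturing Inc.
Aggregating (R1): 1.1088% + 20.387% = 21.4958%.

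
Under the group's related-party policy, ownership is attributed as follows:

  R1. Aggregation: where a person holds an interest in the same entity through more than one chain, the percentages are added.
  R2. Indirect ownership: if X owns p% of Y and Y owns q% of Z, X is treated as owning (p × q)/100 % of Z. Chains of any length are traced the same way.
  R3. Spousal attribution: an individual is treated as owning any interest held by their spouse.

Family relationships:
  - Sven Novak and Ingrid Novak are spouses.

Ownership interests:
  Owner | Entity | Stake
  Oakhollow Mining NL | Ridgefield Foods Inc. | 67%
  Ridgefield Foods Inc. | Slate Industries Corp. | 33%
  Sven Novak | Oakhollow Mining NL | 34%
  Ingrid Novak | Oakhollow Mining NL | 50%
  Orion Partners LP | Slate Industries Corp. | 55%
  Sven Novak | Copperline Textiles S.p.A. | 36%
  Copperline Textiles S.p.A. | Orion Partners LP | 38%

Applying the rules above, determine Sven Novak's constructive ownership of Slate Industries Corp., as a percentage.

26.0964%

By spousal attribution (R3), Sven Novak is treated as also owning Ingrid Novak's interest in Oakhollow Mining NL, giving 34% + 50% = 84%.
Chain via Oakhollow Mining NL → Ridgefield Foods Inc. (R2): 84% × 67% × 33% = 18.5724% of Slate Industries Corp.
Chain via Copperline Textiles S.p.A. → Orion Partners LP (R2): 36% × 38% × 55% = 7.524% of Slate Industries Corp.
Aggregating (R1): 18.5724% + 7.524% = 26.0964%.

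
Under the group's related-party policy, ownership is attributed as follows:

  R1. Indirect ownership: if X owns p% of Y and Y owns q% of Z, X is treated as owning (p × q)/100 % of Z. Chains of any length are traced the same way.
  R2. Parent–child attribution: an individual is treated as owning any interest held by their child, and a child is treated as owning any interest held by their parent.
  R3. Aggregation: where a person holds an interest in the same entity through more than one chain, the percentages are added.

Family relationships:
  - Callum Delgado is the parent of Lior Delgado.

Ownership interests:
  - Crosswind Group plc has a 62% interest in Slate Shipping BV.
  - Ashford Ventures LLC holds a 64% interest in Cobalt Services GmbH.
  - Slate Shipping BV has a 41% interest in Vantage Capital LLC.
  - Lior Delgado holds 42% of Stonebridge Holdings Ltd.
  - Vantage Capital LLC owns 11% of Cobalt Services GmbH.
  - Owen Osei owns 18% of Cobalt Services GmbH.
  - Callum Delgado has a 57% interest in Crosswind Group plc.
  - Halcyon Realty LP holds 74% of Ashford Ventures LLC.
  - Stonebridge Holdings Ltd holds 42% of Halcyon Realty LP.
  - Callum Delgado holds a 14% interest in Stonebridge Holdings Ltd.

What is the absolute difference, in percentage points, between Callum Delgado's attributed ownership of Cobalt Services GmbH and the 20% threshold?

7.267094

By parent–child attribution (R2), Callum Delgado is treated as also owning Lior Delgado's interest in Stonebridge Holdings Ltd, giving 14% + 42% = 56%.
Chain via Stonebridge Holdings Ltd → Halcyon Realty LP → Ashford Ventures LLC (R1): 56% × 42% × 74% × 64% = 11.139072% of Cobalt Services GmbH.
Chain via Crosswind Group plc → Slate Shipping BV → Vantage Capital LLC (R1): 57% × 62% × 41% × 11% = 1.593834% of Cobalt Services GmbH.
Aggregating (R3): 11.139072% + 1.593834% = 12.732906%.
12.732906% falls short of the 20% threshold by 7.267094 percentage points.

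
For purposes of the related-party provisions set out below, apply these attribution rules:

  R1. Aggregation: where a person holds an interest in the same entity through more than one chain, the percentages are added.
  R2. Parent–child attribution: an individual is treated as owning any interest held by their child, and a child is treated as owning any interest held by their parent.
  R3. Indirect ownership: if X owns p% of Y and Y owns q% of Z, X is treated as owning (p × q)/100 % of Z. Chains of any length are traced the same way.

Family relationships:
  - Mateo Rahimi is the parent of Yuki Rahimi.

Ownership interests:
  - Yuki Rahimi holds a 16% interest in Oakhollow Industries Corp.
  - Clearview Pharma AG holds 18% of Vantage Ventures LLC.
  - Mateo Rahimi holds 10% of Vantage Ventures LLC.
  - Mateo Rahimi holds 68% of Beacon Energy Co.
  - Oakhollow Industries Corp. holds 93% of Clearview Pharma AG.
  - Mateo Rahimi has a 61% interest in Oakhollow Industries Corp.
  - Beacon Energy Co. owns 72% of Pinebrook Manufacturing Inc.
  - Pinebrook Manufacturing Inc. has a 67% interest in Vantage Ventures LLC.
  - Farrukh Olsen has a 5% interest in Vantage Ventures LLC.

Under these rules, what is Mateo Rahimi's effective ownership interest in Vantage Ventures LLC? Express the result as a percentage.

55.693%

By parent–child attribution (R2), Mateo Rahimi is treated as also owning Yuki Rahimi's interest in Oakhollow Industries Corp, giving 61% + 16% = 77%.
Chain via Oakhollow Industries Corp. → Clearview Pharma AG (R3): 77% × 93% × 18% = 12.8898% of Vantage Ventures LLC.
Chain via Beacon Energy Co. → Pinebrook Manufacturing Inc. (R3): 68% × 72% × 67% = 32.8032% of Vantage Ventures LLC.
Direct interest in Vantage Ventures LLC: 10%.
Aggregating (R1): 12.8898% + 32.8032% + 10% = 55.693%.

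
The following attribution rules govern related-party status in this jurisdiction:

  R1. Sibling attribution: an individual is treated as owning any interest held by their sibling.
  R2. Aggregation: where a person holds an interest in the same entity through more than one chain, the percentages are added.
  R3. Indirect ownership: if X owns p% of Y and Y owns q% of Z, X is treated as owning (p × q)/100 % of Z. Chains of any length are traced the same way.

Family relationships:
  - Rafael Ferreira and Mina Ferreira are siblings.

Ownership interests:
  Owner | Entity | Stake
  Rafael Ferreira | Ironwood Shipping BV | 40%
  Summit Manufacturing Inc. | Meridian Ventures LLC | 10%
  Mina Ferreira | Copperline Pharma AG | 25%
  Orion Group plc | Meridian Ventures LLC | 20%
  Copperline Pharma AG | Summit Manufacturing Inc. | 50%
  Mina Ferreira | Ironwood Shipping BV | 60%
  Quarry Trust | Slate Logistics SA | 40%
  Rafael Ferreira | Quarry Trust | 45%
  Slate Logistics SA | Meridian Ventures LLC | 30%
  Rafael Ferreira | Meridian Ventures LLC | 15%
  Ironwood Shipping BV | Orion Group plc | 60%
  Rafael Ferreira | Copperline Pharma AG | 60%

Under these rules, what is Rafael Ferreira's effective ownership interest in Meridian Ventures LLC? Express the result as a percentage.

36.65%

By sibling attribution (R1), Rafael Ferreira is treated as also owning Mina Ferreira's interest in Ironwood Shipping BV, giving 40% + 60% = 100%.
By sibling attribution (R1), Rafael Ferreira is treated as also owning Mina Ferreira's interest in Copperline Pharma AG, giving 60% + 25% = 85%.
Chain via Quarry Trust → Slate Logistics SA (R3): 45% × 40% × 30% = 5.4% of Meridian Ventures LLC.
Chain via Ironwood Shipping BV → Orion Group plc (R3): 100% × 60% × 20% = 12% of Meridian Ventures LLC.
Chain via Copperline Pharma AG → Summit Manufacturing Inc. (R3): 85% × 50% × 10% = 4.25% of Meridian Ventures LLC.
Direct interest in Meridian Ventures LLC: 15%.
Aggregating (R2): 5.4% + 12% + 4.25% + 15% = 36.65%.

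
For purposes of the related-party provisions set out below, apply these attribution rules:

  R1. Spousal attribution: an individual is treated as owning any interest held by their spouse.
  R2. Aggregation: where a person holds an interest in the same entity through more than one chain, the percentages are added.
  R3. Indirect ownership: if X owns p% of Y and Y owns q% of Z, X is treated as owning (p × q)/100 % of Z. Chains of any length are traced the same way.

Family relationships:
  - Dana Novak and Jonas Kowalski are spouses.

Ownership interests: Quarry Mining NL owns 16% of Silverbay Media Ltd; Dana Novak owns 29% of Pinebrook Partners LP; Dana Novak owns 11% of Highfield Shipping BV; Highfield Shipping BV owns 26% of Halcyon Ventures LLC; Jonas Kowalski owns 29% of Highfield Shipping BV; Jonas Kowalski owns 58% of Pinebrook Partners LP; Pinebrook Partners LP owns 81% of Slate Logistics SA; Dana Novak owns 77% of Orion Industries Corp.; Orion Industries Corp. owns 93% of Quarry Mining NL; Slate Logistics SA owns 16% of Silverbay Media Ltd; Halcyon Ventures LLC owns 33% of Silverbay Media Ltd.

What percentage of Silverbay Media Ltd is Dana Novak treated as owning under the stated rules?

By spousal attribution (R1), Dana Novak is treated as also owning Jonas Kowalski's interest in Pinebrook Partners LP, giving 29% + 58% = 87%.
By spousal attribution (R1), Dana Novak is treated as also owning Jonas Kowalski's interest in Highfield Shipping BV, giving 11% + 29% = 40%.
Chain via Pinebrook Partners LP → Slate Logistics SA (R3): 87% × 81% × 16% = 11.2752% of Silverbay Media Ltd.
Chain via Highfield Shipping BV → Halcyon Ventures LLC (R3): 40% × 26% × 33% = 3.432% of Silverbay Media Ltd.
Chain via Orion Industries Corp. → Quarry Mining NL (R3): 77% × 93% × 16% = 11.4576% of Silverbay Media Ltd.
Aggregating (R2): 11.2752% + 3.432% + 11.4576% = 26.1648%.

26.1648%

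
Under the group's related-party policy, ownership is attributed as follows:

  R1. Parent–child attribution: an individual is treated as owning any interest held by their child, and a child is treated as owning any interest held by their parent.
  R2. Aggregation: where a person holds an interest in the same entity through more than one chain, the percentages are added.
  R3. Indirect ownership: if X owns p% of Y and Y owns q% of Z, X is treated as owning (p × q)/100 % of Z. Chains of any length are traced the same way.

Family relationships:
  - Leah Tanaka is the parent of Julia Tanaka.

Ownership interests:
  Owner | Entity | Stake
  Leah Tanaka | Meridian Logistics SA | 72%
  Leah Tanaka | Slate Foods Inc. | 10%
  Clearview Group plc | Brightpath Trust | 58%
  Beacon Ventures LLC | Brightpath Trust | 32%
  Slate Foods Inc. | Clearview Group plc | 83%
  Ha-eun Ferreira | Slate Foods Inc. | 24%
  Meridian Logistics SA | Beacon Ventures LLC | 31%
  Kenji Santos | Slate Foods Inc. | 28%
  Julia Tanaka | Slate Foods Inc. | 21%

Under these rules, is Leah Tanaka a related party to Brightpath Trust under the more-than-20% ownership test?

By parent–child attribution (R1), Leah Tanaka is treated as also owning Julia Tanaka's interest in Slate Foods Inc, giving 10% + 21% = 31%.
Chain via Meridian Logistics SA → Beacon Ventures LLC (R3): 72% × 31% × 32% = 7.1424% of Brightpath Trust.
Chain via Slate Foods Inc. → Clearview Group plc (R3): 31% × 83% × 58% = 14.9234% of Brightpath Trust.
Aggregating (R2): 7.1424% + 14.9234% = 22.0658%.
22.0658% exceeds the 20% threshold, so Leah is a related party to Brightpath Trust.

Yes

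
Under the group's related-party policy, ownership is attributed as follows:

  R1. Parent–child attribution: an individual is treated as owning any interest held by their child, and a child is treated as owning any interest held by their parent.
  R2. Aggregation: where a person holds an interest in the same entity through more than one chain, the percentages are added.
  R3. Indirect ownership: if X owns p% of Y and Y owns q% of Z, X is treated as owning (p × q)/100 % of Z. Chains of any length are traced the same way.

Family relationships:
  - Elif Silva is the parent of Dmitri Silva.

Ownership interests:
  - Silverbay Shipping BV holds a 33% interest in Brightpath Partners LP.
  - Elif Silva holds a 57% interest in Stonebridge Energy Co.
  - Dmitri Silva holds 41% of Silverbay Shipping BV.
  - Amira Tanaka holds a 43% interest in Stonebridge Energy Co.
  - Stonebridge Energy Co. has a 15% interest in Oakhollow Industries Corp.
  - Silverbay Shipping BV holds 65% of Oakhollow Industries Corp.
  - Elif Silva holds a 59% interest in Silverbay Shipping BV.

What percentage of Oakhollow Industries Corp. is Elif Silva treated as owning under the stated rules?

By parent–child attribution (R1), Elif Silva is treated as also owning Dmitri Silva's interest in Silverbay Shipping BV, giving 59% + 41% = 100%.
Chain via Silverbay Shipping BV (R3): 100% × 65% = 65% of Oakhollow Industries Corp.
Chain via Stonebridge Energy Co. (R3): 57% × 15% = 8.55% of Oakhollow Industries Corp.
Aggregating (R2): 65% + 8.55% = 73.55%.

73.55%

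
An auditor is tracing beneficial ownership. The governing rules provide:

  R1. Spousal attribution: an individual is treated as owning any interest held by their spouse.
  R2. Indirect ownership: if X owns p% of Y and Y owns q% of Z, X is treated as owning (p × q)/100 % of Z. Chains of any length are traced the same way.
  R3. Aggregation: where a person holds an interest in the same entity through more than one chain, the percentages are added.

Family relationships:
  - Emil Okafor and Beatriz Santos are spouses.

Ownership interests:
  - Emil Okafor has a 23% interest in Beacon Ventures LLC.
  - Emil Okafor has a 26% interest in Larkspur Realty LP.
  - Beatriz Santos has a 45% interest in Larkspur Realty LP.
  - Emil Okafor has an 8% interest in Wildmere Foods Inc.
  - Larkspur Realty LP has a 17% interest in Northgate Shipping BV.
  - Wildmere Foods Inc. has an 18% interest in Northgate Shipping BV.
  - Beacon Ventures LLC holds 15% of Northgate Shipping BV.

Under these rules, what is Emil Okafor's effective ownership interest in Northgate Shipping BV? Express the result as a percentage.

16.96%

By spousal attribution (R1), Emil Okafor is treated as also owning Beatriz Santos's interest in Larkspur Realty LP, giving 26% + 45% = 71%.
Chain via Larkspur Realty LP (R2): 71% × 17% = 12.07% of Northgate Shipping BV.
Chain via Beacon Ventures LLC (R2): 23% × 15% = 3.45% of Northgate Shipping BV.
Chain via Wildmere Foods Inc. (R2): 8% × 18% = 1.44% of Northgate Shipping BV.
Aggregating (R3): 12.07% + 3.45% + 1.44% = 16.96%.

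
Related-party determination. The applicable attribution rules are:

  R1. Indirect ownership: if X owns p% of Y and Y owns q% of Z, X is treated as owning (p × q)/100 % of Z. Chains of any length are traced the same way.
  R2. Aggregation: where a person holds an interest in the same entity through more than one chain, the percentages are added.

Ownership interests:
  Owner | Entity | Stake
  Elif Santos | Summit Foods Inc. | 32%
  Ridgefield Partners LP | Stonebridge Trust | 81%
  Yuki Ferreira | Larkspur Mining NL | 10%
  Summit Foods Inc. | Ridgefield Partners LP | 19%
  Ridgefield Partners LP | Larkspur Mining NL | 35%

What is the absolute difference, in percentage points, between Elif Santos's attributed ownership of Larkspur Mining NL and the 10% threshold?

Chain via Summit Foods Inc. → Ridgefield Partners LP (R1): 32% × 19% × 35% = 2.128% of Larkspur Mining NL.
2.128% falls short of the 10% threshold by 7.872 percentage points.

7.872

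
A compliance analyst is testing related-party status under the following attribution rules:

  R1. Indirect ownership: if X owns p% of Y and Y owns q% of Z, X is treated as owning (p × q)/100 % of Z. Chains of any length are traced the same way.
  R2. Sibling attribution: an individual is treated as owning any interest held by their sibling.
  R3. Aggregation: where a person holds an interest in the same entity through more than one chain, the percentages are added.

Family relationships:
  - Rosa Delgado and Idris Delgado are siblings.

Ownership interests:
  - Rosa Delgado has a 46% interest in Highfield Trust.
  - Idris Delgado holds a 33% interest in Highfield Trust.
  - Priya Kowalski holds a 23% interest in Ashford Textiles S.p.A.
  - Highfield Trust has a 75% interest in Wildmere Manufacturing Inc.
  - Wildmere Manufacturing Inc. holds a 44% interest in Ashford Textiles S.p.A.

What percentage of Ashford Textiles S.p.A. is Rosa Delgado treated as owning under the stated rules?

26.07%

By sibling attribution (R2), Rosa Delgado is treated as also owning Idris Delgado's interest in Highfield Trust, giving 46% + 33% = 79%.
Chain via Highfield Trust → Wildmere Manufacturing Inc. (R1): 79% × 75% × 44% = 26.07% of Ashford Textiles S.p.A.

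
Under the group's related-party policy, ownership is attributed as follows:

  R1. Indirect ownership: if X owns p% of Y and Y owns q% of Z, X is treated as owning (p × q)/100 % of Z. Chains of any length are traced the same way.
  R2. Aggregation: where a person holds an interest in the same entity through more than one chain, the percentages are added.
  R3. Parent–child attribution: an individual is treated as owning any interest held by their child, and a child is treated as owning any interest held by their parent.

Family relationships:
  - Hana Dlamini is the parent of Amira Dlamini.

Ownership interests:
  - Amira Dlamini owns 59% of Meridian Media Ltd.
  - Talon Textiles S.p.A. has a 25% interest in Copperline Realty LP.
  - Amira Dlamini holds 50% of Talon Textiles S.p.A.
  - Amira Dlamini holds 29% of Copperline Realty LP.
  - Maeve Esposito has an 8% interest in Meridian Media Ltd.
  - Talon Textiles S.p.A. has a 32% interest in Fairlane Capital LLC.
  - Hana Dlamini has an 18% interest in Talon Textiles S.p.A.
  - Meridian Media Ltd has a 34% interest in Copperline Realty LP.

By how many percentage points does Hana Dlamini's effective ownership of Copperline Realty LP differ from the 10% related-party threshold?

56.06

By parent–child attribution (R3), Hana Dlamini is treated as also owning Amira Dlamini's interest in Talon Textiles S.p.A, giving 18% + 50% = 68%.
By parent–child attribution (R3), Hana Dlamini is treated as owning Amira Dlamini's 59% interest in Meridian Media Ltd.
By parent–child attribution (R3), Hana Dlamini is treated as owning Amira Dlamini's 29% interest in Copperline Realty LP.
Chain via Talon Textiles S.p.A. (R1): 68% × 25% = 17% of Copperline Realty LP.
Chain via Meridian Media Ltd (R1): 59% × 34% = 20.06% of Copperline Realty LP.
Direct interest in Copperline Realty LP: 29%.
Aggregating (R2): 17% + 20.06% + 29% = 66.06%.
66.06% exceeds the 10% threshold by 56.06 percentage points.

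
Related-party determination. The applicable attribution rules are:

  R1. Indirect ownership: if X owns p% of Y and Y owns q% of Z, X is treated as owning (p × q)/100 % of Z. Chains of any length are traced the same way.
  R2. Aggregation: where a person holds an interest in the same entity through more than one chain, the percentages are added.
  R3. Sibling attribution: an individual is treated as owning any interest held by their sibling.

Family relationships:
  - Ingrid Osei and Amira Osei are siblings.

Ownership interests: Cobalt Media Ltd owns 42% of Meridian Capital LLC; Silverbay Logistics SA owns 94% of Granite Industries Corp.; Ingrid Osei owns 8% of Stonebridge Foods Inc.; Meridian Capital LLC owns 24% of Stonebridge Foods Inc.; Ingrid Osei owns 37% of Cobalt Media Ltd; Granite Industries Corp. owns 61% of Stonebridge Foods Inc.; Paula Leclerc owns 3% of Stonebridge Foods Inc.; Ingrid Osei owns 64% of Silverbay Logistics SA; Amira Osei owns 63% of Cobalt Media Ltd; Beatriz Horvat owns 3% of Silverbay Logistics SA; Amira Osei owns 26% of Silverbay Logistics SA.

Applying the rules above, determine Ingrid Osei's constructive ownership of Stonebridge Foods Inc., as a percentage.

By sibling attribution (R3), Ingrid Osei is treated as also owning Amira Osei's interest in Silverbay Logistics SA, giving 64% + 26% = 90%.
By sibling attribution (R3), Ingrid Osei is treated as also owning Amira Osei's interest in Cobalt Media Ltd, giving 37% + 63% = 100%.
Chain via Silverbay Logistics SA → Granite Industries Corp. (R1): 90% × 94% × 61% = 51.606% of Stonebridge Foods Inc.
Chain via Cobalt Media Ltd → Meridian Capital LLC (R1): 100% × 42% × 24% = 10.08% of Stonebridge Foods Inc.
Direct interest in Stonebridge Foods Inc: 8%.
Aggregating (R2): 51.606% + 10.08% + 8% = 69.686%.

69.686%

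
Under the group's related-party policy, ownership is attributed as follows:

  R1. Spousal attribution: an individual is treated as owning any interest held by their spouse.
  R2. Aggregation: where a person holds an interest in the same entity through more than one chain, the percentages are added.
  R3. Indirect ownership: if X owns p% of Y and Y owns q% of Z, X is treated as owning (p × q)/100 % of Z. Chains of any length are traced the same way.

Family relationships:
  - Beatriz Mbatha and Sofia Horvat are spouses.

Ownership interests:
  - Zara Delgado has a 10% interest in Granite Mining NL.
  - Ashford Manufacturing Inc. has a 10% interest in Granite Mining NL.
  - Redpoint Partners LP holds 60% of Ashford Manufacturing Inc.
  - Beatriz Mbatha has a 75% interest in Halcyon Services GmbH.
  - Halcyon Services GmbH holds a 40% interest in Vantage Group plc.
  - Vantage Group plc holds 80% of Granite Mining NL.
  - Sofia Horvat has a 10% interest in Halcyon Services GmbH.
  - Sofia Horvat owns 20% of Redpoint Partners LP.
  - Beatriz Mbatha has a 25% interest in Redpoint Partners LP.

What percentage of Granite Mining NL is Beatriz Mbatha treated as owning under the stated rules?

By spousal attribution (R1), Beatriz Mbatha is treated as also owning Sofia Horvat's interest in Halcyon Services GmbH, giving 75% + 10% = 85%.
By spousal attribution (R1), Beatriz Mbatha is treated as also owning Sofia Horvat's interest in Redpoint Partners LP, giving 25% + 20% = 45%.
Chain via Halcyon Services GmbH → Vantage Group plc (R3): 85% × 40% × 80% = 27.2% of Granite Mining NL.
Chain via Redpoint Partners LP → Ashford Manufacturing Inc. (R3): 45% × 60% × 10% = 2.7% of Granite Mining NL.
Aggregating (R2): 27.2% + 2.7% = 29.9%.

29.9%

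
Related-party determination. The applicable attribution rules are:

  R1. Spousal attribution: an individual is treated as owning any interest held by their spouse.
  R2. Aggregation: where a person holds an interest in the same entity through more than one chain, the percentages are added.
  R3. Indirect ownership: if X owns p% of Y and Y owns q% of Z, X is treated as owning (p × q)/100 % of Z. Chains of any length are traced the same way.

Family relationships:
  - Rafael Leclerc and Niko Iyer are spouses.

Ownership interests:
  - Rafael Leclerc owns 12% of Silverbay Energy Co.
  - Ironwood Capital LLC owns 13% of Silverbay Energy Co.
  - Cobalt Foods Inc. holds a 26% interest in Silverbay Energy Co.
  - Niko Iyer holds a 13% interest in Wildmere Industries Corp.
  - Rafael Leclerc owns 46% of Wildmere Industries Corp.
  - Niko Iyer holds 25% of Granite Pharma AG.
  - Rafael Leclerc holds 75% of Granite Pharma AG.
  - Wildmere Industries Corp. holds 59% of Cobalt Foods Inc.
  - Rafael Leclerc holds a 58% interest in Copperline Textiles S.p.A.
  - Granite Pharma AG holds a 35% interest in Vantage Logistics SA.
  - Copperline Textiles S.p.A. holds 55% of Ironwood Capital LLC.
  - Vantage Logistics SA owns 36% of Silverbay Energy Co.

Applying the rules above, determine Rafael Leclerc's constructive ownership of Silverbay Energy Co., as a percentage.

By spousal attribution (R1), Rafael Leclerc is treated as also owning Niko Iyer's interest in Granite Pharma AG, giving 75% + 25% = 100%.
By spousal attribution (R1), Rafael Leclerc is treated as also owning Niko Iyer's interest in Wildmere Industries Corp, giving 46% + 13% = 59%.
Chain via Granite Pharma AG → Vantage Logistics SA (R3): 100% × 35% × 36% = 12.6% of Silverbay Energy Co.
Chain via Wildmere Industries Corp. → Cobalt Foods Inc. (R3): 59% × 59% × 26% = 9.0506% of Silverbay Energy Co.
Chain via Copperline Textiles S.p.A. → Ironwood Capital LLC (R3): 58% × 55% × 13% = 4.147% of Silverbay Energy Co.
Direct interest in Silverbay Energy Co: 12%.
Aggregating (R2): 12.6% + 9.0506% + 4.147% + 12% = 37.7976%.

37.7976%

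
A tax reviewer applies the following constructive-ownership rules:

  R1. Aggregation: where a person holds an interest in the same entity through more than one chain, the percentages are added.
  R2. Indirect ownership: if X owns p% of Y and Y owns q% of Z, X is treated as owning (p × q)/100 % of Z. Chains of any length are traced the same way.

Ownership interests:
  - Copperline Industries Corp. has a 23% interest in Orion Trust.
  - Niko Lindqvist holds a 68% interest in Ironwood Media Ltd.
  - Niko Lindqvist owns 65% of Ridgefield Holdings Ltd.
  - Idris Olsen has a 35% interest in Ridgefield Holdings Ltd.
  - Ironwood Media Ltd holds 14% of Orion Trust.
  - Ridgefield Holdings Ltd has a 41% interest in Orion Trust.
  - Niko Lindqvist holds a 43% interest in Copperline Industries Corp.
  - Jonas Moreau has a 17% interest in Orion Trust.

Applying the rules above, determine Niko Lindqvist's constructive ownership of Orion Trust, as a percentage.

Chain via Ridgefield Holdings Ltd (R2): 65% × 41% = 26.65% of Orion Trust.
Chain via Copperline Industries Corp. (R2): 43% × 23% = 9.89% of Orion Trust.
Chain via Ironwood Media Ltd (R2): 68% × 14% = 9.52% of Orion Trust.
Aggregating (R1): 26.65% + 9.89% + 9.52% = 46.06%.

46.06%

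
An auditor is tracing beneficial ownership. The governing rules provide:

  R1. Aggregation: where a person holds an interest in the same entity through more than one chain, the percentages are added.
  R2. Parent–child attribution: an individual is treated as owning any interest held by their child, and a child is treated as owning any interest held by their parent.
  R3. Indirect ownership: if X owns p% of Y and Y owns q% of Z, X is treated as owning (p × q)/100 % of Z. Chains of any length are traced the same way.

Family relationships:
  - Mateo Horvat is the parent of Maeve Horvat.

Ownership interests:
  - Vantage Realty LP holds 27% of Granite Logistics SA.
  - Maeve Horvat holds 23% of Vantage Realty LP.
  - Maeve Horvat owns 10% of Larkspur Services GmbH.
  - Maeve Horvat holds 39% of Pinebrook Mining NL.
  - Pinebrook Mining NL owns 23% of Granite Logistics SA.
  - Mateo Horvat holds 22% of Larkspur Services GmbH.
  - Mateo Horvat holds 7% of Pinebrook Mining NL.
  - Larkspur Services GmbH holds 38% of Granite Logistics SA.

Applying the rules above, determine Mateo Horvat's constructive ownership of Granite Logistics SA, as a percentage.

28.95%

By parent–child attribution (R2), Mateo Horvat is treated as also owning Maeve Horvat's interest in Pinebrook Mining NL, giving 7% + 39% = 46%.
By parent–child attribution (R2), Mateo Horvat is treated as also owning Maeve Horvat's interest in Larkspur Services GmbH, giving 22% + 10% = 32%.
By parent–child attribution (R2), Mateo Horvat is treated as owning Maeve Horvat's 23% interest in Vantage Realty LP.
Chain via Pinebrook Mining NL (R3): 46% × 23% = 10.58% of Granite Logistics SA.
Chain via Larkspur Services GmbH (R3): 32% × 38% = 12.16% of Granite Logistics SA.
Chain via Vantage Realty LP (R3): 23% × 27% = 6.21% of Granite Logistics SA.
Aggregating (R1): 10.58% + 12.16% + 6.21% = 28.95%.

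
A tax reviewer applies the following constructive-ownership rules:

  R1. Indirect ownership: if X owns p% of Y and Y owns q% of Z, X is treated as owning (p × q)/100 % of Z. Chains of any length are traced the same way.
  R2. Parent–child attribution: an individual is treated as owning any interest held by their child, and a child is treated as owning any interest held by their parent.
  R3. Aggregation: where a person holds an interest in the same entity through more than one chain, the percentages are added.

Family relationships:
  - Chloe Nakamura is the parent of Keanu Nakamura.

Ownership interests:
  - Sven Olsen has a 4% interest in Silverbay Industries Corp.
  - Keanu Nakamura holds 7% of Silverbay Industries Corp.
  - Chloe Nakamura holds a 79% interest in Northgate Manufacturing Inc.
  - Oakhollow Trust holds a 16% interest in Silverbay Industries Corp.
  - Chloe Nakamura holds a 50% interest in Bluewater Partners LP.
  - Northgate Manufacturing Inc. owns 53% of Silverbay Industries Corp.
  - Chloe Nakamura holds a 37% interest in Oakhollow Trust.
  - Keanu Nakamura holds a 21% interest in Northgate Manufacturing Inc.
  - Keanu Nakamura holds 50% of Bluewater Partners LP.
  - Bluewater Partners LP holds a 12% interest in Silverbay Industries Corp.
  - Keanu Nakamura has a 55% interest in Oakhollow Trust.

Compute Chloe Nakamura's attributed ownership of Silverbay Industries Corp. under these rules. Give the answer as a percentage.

By parent–child attribution (R2), Chloe Nakamura is treated as also owning Keanu Nakamura's interest in Oakhollow Trust, giving 37% + 55% = 92%.
By parent–child attribution (R2), Chloe Nakamura is treated as also owning Keanu Nakamura's interest in Northgate Manufacturing Inc, giving 79% + 21% = 100%.
By parent–child attribution (R2), Chloe Nakamura is treated as also owning Keanu Nakamura's interest in Bluewater Partners LP, giving 50% + 50% = 100%.
By parent–child attribution (R2), Chloe Nakamura is treated as owning Keanu Nakamura's 7% interest in Silverbay Industries Corp.
Chain via Oakhollow Trust (R1): 92% × 16% = 14.72% of Silverbay Industries Corp.
Chain via Northgate Manufacturing Inc. (R1): 100% × 53% = 53% of Silverbay Industries Corp.
Chain via Bluewater Partners LP (R1): 100% × 12% = 12% of Silverbay Industries Corp.
Direct interest in Silverbay Industries Corp: 7%.
Aggregating (R3): 14.72% + 53% + 12% + 7% = 86.72%.

86.72%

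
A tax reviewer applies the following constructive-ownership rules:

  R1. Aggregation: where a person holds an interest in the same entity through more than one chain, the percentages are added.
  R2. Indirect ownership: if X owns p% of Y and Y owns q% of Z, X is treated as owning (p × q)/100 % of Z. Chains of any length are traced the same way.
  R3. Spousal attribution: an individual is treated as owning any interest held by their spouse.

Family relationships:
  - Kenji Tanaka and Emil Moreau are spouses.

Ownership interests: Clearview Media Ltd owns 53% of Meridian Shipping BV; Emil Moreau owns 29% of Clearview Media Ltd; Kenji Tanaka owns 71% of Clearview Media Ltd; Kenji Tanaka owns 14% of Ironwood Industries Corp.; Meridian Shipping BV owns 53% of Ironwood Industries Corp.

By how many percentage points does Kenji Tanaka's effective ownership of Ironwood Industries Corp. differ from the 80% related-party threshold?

37.91

By spousal attribution (R3), Kenji Tanaka is treated as also owning Emil Moreau's interest in Clearview Media Ltd, giving 71% + 29% = 100%.
Chain via Clearview Media Ltd → Meridian Shipping BV (R2): 100% × 53% × 53% = 28.09% of Ironwood Industries Corp.
Direct interest in Ironwood Industries Corp: 14%.
Aggregating (R1): 28.09% + 14% = 42.09%.
42.09% falls short of the 80% threshold by 37.91 percentage points.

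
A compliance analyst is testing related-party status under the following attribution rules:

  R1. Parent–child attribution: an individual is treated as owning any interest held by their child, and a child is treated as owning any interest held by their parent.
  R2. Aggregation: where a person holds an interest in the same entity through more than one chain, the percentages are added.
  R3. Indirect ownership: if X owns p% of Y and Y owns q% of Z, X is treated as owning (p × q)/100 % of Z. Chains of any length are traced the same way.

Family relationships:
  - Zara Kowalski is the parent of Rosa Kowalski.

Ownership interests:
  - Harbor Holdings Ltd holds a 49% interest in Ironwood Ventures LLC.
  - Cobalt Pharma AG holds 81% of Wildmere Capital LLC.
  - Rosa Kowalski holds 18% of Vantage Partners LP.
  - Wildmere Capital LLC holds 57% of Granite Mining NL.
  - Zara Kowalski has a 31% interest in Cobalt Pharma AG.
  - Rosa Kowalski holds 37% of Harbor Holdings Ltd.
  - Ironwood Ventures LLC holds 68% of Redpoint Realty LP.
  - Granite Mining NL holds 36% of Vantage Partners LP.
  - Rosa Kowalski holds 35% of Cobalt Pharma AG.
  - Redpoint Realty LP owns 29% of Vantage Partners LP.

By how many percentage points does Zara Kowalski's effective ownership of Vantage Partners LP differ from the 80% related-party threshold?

By parent–child attribution (R1), Zara Kowalski is treated as also owning Rosa Kowalski's interest in Cobalt Pharma AG, giving 31% + 35% = 66%.
By parent–child attribution (R1), Zara Kowalski is treated as owning Rosa Kowalski's 37% interest in Harbor Holdings Ltd.
By parent–child attribution (R1), Zara Kowalski is treated as owning Rosa Kowalski's 18% interest in Vantage Partners LP.
Chain via Cobalt Pharma AG → Wildmere Capital LLC → Granite Mining NL (R3): 66% × 81% × 57% × 36% = 10.969992% of Vantage Partners LP.
Chain via Harbor Holdings Ltd → Ironwood Ventures LLC → Redpoint Realty LP (R3): 37% × 49% × 68% × 29% = 3.575236% of Vantage Partners LP.
Direct interest in Vantage Partners LP: 18%.
Aggregating (R2): 10.969992% + 3.575236% + 18% = 32.545228%.
32.545228% falls short of the 80% threshold by 47.454772 percentage points.

47.454772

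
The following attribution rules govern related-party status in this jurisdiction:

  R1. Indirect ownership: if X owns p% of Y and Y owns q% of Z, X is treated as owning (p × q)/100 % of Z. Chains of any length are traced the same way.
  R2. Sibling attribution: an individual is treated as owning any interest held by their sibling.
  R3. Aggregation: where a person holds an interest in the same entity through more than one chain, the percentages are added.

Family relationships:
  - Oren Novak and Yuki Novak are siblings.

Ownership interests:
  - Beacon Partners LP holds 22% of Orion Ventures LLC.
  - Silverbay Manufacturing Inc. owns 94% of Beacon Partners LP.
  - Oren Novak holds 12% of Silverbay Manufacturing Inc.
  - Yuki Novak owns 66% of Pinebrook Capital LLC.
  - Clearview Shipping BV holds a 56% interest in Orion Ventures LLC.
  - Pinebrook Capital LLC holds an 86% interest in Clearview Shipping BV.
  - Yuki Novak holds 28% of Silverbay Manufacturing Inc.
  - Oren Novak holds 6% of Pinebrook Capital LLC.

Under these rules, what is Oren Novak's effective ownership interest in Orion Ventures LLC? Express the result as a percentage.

42.9472%

By sibling attribution (R2), Oren Novak is treated as also owning Yuki Novak's interest in Pinebrook Capital LLC, giving 6% + 66% = 72%.
By sibling attribution (R2), Oren Novak is treated as also owning Yuki Novak's interest in Silverbay Manufacturing Inc, giving 12% + 28% = 40%.
Chain via Pinebrook Capital LLC → Clearview Shipping BV (R1): 72% × 86% × 56% = 34.6752% of Orion Ventures LLC.
Chain via Silverbay Manufacturing Inc. → Beacon Partners LP (R1): 40% × 94% × 22% = 8.272% of Orion Ventures LLC.
Aggregating (R3): 34.6752% + 8.272% = 42.9472%.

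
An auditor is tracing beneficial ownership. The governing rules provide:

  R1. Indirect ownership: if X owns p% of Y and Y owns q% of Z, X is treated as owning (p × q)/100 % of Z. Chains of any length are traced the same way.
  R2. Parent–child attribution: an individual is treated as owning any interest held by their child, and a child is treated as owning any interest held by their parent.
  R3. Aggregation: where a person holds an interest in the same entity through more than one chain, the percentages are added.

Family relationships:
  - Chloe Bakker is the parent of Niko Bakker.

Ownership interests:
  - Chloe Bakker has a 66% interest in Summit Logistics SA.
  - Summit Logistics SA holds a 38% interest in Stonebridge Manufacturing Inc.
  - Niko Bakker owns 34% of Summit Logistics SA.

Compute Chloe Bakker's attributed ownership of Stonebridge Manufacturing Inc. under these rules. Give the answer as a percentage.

By parent–child attribution (R2), Chloe Bakker is treated as also owning Niko Bakker's interest in Summit Logistics SA, giving 66% + 34% = 100%.
Chain via Summit Logistics SA (R1): 100% × 38% = 38% of Stonebridge Manufacturing Inc.

38%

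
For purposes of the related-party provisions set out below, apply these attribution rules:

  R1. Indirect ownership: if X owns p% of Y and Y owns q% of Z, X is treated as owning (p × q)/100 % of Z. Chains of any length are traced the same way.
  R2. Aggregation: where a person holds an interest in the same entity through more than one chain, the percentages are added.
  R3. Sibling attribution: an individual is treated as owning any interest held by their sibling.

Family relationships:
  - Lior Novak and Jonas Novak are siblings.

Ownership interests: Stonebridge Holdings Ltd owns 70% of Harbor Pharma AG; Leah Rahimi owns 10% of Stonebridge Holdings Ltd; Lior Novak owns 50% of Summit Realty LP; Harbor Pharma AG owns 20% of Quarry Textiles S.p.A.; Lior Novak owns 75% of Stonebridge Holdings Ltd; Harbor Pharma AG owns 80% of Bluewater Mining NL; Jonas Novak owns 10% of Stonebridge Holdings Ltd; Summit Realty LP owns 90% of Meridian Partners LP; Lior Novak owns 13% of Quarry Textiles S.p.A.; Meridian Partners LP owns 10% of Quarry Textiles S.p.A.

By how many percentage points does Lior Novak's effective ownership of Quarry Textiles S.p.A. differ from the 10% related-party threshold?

19.4

By sibling attribution (R3), Lior Novak is treated as also owning Jonas Novak's interest in Stonebridge Holdings Ltd, giving 75% + 10% = 85%.
Chain via Summit Realty LP → Meridian Partners LP (R1): 50% × 90% × 10% = 4.5% of Quarry Textiles S.p.A.
Chain via Stonebridge Holdings Ltd → Harbor Pharma AG (R1): 85% × 70% × 20% = 11.9% of Quarry Textiles S.p.A.
Direct interest in Quarry Textiles S.p.A: 13%.
Aggregating (R2): 4.5% + 11.9% + 13% = 29.4%.
29.4% exceeds the 10% threshold by 19.4 percentage points.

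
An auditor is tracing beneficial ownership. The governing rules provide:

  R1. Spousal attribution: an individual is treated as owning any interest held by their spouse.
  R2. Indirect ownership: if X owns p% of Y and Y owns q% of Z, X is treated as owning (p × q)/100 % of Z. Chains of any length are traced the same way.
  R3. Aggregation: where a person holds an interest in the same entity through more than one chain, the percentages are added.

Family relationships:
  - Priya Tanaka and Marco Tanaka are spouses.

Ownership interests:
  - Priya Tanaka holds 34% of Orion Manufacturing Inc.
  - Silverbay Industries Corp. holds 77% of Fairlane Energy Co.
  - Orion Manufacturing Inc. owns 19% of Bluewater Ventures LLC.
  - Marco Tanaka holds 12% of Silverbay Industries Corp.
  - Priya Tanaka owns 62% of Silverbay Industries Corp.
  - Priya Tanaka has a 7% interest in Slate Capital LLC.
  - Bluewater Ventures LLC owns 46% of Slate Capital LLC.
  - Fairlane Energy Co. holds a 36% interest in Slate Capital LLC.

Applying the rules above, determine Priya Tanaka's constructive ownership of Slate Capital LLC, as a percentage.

By spousal attribution (R1), Priya Tanaka is treated as also owning Marco Tanaka's interest in Silverbay Industries Corp, giving 62% + 12% = 74%.
Chain via Silverbay Industries Corp. → Fairlane Energy Co. (R2): 74% × 77% × 36% = 20.5128% of Slate Capital LLC.
Chain via Orion Manufacturing Inc. → Bluewater Ventures LLC (R2): 34% × 19% × 46% = 2.9716% of Slate Capital LLC.
Direct interest in Slate Capital LLC: 7%.
Aggregating (R3): 20.5128% + 2.9716% + 7% = 30.4844%.

30.4844%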